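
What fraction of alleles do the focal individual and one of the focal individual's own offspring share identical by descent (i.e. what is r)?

Each parent–offspring link contributes a factor of 1/2, and independent paths through distinct common ancestors add.
One parent–offspring link: r = (1/2)^1 = 1/2.

0.5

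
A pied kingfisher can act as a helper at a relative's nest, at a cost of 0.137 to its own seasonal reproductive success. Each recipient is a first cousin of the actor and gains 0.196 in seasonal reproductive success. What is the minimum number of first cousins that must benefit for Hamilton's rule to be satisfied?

6

r to a first cousin = 0.125 (first cousins share one grandparent pair — two paths of length 4: r = 2·(1/2)^4 = 1/8).
Hamilton's rule: n·r·B > C  ⇒  n > C/(r·B) = 0.137/(0.125·0.196) = 5.592.
The smallest integer exceeding 5.592 is 6.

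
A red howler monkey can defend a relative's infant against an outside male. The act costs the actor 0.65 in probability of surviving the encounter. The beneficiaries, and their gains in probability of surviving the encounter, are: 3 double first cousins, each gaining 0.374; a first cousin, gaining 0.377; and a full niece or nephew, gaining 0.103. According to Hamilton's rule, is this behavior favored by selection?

Hamilton's rule: the trait is favored when the sum of r·B over every recipient exceeds the actor's cost C.
r to a double first cousin = 0.25 (double first cousins share both grandparent pairs — four paths of length 4: r = 4·(1/2)^4 = 1/4).
r to a first cousin = 0.125 (first cousins share one grandparent pair — two paths of length 4: r = 2·(1/2)^4 = 1/8).
r to a full niece or nephew = 1/4 (full aunt/uncle↔niece/nephew: two paths of length 3 through the shared grandparent pair: r = 2·(1/2)^3 = 1/4).
Summing one r·B term per recipient: 3·0.25·0.374 + 1·0.125·0.377 + 1·0.25·0.103 = 0.353375.
0.353375 < 0.65: the indirect benefit is less than the cost.

No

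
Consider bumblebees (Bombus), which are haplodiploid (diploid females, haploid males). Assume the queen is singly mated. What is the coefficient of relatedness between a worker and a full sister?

0.75

Haplodiploid full sisters inherit their father's entire haploid genome identically (contributing 1/2) and on average half of their mother's contribution (1/2 · 1/2 = 1/4); r = 1/2 + 1/4 = 3/4.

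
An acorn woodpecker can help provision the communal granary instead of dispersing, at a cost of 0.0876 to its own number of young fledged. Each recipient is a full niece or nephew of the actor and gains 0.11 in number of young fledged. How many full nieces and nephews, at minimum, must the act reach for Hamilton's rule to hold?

4

r to a full niece or nephew = 0.25 (full aunt/uncle↔niece/nephew: two paths of length 3 through the shared grandparent pair: r = 2·(1/2)^3 = 1/4).
Hamilton's rule: n·r·B > C  ⇒  n > C/(r·B) = 0.0876/(0.25·0.11) = 3.185.
The smallest integer exceeding 3.185 is 4.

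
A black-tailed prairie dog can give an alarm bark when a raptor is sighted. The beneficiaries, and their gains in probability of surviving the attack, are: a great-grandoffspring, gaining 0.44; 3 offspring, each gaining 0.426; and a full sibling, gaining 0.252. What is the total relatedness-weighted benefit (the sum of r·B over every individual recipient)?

r to a great-grandoffspring = 1/8 (three parent–offspring links: r = (1/2)^3 = 1/8).
r to an offspring = 1/2 (one parent–offspring link: r = (1/2)^1 = 1/2).
r to a full sibling = 0.5 (full sibs share both parents — two paths of length 2: r = 2·(1/2)^2 = 1/2).
Summing one r·B term per recipient: 1·0.125·0.44 + 3·0.5·0.426 + 1·0.5·0.252 = 0.82.

0.82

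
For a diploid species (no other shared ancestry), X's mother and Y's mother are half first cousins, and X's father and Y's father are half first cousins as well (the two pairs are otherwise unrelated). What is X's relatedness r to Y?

Wright's path rule: contributions from independent ancestry routes add.
X and Y are related in two ways: half second cousins through their mothers (r = 1/64) and half second cousins through their fathers (r = 1/64).
r = 1/64 + 1/64 = 0.03125.

0.03125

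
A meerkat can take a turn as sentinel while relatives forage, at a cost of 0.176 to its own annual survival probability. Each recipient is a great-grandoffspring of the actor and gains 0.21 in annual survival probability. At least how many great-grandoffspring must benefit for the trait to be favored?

7

r to a great-grandoffspring = 1/8 (three parent–offspring links: r = (1/2)^3 = 1/8).
Hamilton's rule: n·r·B > C  ⇒  n > C/(r·B) = 0.176/(0.125·0.21) = 6.705.
The smallest integer exceeding 6.705 is 7.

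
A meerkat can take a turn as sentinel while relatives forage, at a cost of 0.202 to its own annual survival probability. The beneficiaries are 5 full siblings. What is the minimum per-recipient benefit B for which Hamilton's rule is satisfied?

0.0808

r to a full sibling = 1/2 (full sibs share both parents — two paths of length 2: r = 2·(1/2)^2 = 1/2).
Hamilton's rule with n recipients of equal r: n·r·B > C, so B > C/(n·r) = 0.202/(5·0.5) = 0.0808.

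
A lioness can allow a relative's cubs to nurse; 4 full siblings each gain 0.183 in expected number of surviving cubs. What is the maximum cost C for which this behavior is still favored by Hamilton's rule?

0.366

r to a full sibling = 1/2 (full sibs share both parents — two paths of length 2: r = 2·(1/2)^2 = 1/2).
Hamilton's rule: n·r·B > C, so the trait is favored while C < n·r·B = 4·0.5·0.183 = 0.366.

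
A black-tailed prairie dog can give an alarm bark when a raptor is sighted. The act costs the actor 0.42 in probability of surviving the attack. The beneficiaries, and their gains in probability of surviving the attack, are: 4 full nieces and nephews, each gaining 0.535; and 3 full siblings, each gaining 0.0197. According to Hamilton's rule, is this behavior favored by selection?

Hamilton's rule: the trait is favored when the sum of r·B over every recipient exceeds the actor's cost C.
r to a full niece or nephew = 1/4 (full aunt/uncle↔niece/nephew: two paths of length 3 through the shared grandparent pair: r = 2·(1/2)^3 = 1/4).
r to a full sibling = 0.5 (full sibs share both parents — two paths of length 2: r = 2·(1/2)^2 = 1/2).
Summing one r·B term per recipient: 4·0.25·0.535 + 3·0.5·0.0197 = 0.56455.
0.56455 > 0.42: the indirect benefit exceeds the cost.

Yes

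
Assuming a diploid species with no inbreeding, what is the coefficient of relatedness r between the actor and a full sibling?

0.5

Each parent–offspring link contributes a factor of 1/2, and independent paths through distinct common ancestors add.
Full sibs share both parents — two paths of length 2: r = 2·(1/2)^2 = 1/2.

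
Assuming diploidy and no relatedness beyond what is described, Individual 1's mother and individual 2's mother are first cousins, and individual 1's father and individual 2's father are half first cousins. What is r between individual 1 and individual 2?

Relatedness sums over independent paths through distinct common ancestors.
Individual 1 and individual 2 are related in two ways: second cousins through their mothers (r = 1/32) and half second cousins through their fathers (r = 1/64).
r = 1/32 + 1/64 = 0.046875.

0.046875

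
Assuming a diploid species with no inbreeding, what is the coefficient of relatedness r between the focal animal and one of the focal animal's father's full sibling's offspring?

Each parent–offspring link contributes a factor of 1/2, and independent paths through distinct common ancestors add.
First cousins share one grandparent pair — two paths of length 4: r = 2·(1/2)^4 = 1/8.

0.125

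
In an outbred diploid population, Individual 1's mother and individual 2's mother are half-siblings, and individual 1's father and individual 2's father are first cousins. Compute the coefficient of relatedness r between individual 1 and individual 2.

0.09375

Relatedness sums over independent paths through distinct common ancestors.
Individual 1 and individual 2 are related in two ways: half first cousins through their mothers (r = 1/16) and second cousins through their fathers (r = 1/32).
r = 1/16 + 1/32 = 0.09375.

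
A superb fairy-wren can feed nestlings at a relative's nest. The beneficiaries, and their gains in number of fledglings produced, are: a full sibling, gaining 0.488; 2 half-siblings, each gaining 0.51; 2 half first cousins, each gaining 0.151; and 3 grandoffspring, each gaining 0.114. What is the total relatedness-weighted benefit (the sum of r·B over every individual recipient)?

r to a full sibling = 1/2 (full sibs share both parents — two paths of length 2: r = 2·(1/2)^2 = 1/2).
r to a half-sibling = 0.25 (half-sibs share one parent — one path of length 2: r = (1/2)^2 = 1/4).
r to a half first cousin = 1/16 (half first cousins share one grandparent — one path of length 4: r = (1/2)^4 = 1/16).
r to a grandoffspring = 1/4 (two parent–offspring links: r = (1/2)^2 = 1/4).
Summing one r·B term per recipient: 1·0.5·0.488 + 2·0.25·0.51 + 2·0.0625·0.151 + 3·0.25·0.114 = 0.603375.

0.603375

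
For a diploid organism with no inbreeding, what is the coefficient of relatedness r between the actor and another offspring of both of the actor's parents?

Each parent–offspring link contributes a factor of 1/2, and independent paths through distinct common ancestors add.
Full sibs share both parents — two paths of length 2: r = 2·(1/2)^2 = 1/2.

0.5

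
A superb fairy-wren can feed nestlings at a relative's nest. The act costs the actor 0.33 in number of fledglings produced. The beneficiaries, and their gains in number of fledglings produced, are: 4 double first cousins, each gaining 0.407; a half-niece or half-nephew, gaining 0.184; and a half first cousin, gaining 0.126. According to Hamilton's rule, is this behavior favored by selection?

Yes

Hamilton's rule: the trait is favored when the sum of r·B over every recipient exceeds the actor's cost C.
r to a double first cousin = 1/4 (double first cousins share both grandparent pairs — four paths of length 4: r = 4·(1/2)^4 = 1/4).
r to a half-niece or half-nephew = 1/8 (half-aunt/uncle↔niece/nephew: one path of length 3: r = (1/2)^3 = 1/8).
r to a half first cousin = 0.0625 (half first cousins share one grandparent — one path of length 4: r = (1/2)^4 = 1/16).
Summing one r·B term per recipient: 4·0.25·0.407 + 1·0.125·0.184 + 1·0.0625·0.126 = 0.437875.
0.437875 > 0.33: the indirect benefit exceeds the cost.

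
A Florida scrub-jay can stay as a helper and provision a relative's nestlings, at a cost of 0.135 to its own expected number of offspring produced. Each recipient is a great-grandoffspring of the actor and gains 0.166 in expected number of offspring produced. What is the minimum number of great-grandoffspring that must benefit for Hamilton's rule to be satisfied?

r to a great-grandoffspring = 0.125 (three parent–offspring links: r = (1/2)^3 = 1/8).
Hamilton's rule: n·r·B > C  ⇒  n > C/(r·B) = 0.135/(0.125·0.166) = 6.506.
The smallest integer exceeding 6.506 is 7.

7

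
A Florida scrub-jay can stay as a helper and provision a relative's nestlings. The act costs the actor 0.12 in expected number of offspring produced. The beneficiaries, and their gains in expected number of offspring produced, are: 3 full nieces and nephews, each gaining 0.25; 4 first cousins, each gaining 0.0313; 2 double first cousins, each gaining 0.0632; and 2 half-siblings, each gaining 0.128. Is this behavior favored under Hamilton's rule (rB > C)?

Yes

Hamilton's rule: the trait is favored when the sum of r·B over every recipient exceeds the actor's cost C.
r to a full niece or nephew = 1/4 (full aunt/uncle↔niece/nephew: two paths of length 3 through the shared grandparent pair: r = 2·(1/2)^3 = 1/4).
r to a first cousin = 0.125 (first cousins share one grandparent pair — two paths of length 4: r = 2·(1/2)^4 = 1/8).
r to a double first cousin = 1/4 (double first cousins share both grandparent pairs — four paths of length 4: r = 4·(1/2)^4 = 1/4).
r to a half-sibling = 1/4 (half-sibs share one parent — one path of length 2: r = (1/2)^2 = 1/4).
Summing one r·B term per recipient: 3·0.25·0.25 + 4·0.125·0.0313 + 2·0.25·0.0632 + 2·0.25·0.128 = 0.29875.
0.29875 > 0.12: the indirect benefit exceeds the cost.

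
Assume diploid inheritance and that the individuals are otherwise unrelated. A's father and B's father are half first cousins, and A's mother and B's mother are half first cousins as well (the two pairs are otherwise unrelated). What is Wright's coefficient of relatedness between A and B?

Relatedness sums over independent paths through distinct common ancestors.
A and B are related in two ways: half second cousins through their fathers (r = 1/64) and half second cousins through their mothers (r = 1/64).
r = 1/64 + 1/64 = 1/32 = 0.03125.

0.03125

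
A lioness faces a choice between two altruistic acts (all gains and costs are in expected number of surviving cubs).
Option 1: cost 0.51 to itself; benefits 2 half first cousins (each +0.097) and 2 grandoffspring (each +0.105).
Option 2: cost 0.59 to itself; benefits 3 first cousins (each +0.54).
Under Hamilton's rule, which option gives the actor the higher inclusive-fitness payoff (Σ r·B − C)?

Option 2

Option 1: r to a half first cousin = 0.0625.
Option 1: r to a grandoffspring = 0.25.
Option 1: Σ r·B − C = (2·0.0625·0.097 + 2·0.25·0.105) − 0.51 = -0.445375.
Option 2: r to a first cousin = 0.125.
Option 2: Σ r·B − C = (3·0.125·0.54) − 0.59 = -0.3875.
Option 2 has the higher net inclusive-fitness payoff.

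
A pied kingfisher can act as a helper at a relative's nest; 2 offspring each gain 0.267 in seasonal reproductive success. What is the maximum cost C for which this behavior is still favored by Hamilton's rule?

r to an offspring = 0.5 (one parent–offspring link: r = (1/2)^1 = 1/2).
Hamilton's rule: n·r·B > C, so the trait is favored while C < n·r·B = 2·0.5·0.267 = 0.267.

0.267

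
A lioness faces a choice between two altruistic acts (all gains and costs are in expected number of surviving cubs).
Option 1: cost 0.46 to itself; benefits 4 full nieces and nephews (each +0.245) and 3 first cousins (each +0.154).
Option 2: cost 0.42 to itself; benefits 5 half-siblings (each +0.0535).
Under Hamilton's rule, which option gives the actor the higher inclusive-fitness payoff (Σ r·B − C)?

Option 1

Option 1: r to a full niece or nephew = 0.25.
Option 1: r to a first cousin = 0.125.
Option 1: Σ r·B − C = (4·0.25·0.245 + 3·0.125·0.154) − 0.46 = -0.15725.
Option 2: r to a half-sibling = 0.25.
Option 2: Σ r·B − C = (5·0.25·0.0535) − 0.42 = -0.353125.
Option 1 has the higher net inclusive-fitness payoff.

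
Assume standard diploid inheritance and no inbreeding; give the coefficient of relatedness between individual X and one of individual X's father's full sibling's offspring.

0.125

Each parent–offspring link contributes a factor of 1/2, and independent paths through distinct common ancestors add.
First cousins share one grandparent pair — two paths of length 4: r = 2·(1/2)^4 = 1/8.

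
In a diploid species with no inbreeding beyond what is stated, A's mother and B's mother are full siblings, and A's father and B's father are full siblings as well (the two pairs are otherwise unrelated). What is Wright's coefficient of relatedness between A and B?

0.25

Independent pedigree routes through distinct common ancestors add.
A and B are related in two ways: first cousins through their mothers (r = 1/8) and first cousins through their fathers (r = 1/8) — i.e. double first cousins.
r = 1/8 + 1/8 = 0.25.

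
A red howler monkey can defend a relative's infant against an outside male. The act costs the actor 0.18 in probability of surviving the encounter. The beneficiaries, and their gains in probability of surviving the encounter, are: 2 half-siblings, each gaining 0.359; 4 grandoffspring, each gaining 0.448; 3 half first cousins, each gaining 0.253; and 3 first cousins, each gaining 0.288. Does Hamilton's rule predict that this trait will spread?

Hamilton's rule: the trait is favored when the sum of r·B over every recipient exceeds the actor's cost C.
r to a half-sibling = 1/4 (half-sibs share one parent — one path of length 2: r = (1/2)^2 = 1/4).
r to a grandoffspring = 1/4 (two parent–offspring links: r = (1/2)^2 = 1/4).
r to a half first cousin = 1/16 (half first cousins share one grandparent — one path of length 4: r = (1/2)^4 = 1/16).
r to a first cousin = 0.125 (first cousins share one grandparent pair — two paths of length 4: r = 2·(1/2)^4 = 1/8).
Summing one r·B term per recipient: 2·0.25·0.359 + 4·0.25·0.448 + 3·0.0625·0.253 + 3·0.125·0.288 = 0.7829375.
0.7829375 > 0.18: the indirect benefit exceeds the cost.

Yes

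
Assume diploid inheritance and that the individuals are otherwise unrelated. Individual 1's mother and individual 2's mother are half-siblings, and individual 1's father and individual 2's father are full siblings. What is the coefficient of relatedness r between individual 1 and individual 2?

0.1875

Independent pedigree routes through distinct common ancestors add.
Individual 1 and individual 2 are related in two ways: half first cousins through their mothers (r = 1/16) and first cousins through their fathers (r = 1/8).
r = 1/16 + 1/8 = 0.1875.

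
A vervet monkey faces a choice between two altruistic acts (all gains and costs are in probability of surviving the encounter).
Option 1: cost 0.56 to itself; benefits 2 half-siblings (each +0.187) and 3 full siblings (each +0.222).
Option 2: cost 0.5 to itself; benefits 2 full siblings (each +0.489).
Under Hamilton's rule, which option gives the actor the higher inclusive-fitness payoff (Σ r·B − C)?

Option 1: r to a half-sibling = 0.25.
Option 1: r to a full sibling = 0.5.
Option 1: Σ r·B − C = (2·0.25·0.187 + 3·0.5·0.222) − 0.56 = -0.1335.
Option 2: r to a full sibling = 0.5.
Option 2: Σ r·B − C = (2·0.5·0.489) − 0.5 = -0.011.
Option 2 has the higher net inclusive-fitness payoff.

Option 2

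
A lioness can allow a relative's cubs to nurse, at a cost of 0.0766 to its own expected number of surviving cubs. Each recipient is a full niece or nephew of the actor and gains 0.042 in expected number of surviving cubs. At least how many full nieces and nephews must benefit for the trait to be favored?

8

r to a full niece or nephew = 0.25 (full aunt/uncle↔niece/nephew: two paths of length 3 through the shared grandparent pair: r = 2·(1/2)^3 = 1/4).
Hamilton's rule: n·r·B > C  ⇒  n > C/(r·B) = 0.0766/(0.25·0.042) = 7.295.
The smallest integer exceeding 7.295 is 8.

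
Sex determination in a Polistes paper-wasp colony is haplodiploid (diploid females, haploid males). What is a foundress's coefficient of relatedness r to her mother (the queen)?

0.5

One meiotic link between diploid queen and diploid daughter: r = 1/2.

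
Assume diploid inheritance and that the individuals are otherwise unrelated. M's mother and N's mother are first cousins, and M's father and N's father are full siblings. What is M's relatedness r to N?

0.15625

Independent pedigree routes through distinct common ancestors add.
M and N are related in two ways: second cousins through their mothers (r = 1/32) and first cousins through their fathers (r = 1/8).
r = 1/32 + 1/8 = 5/32 = 0.15625.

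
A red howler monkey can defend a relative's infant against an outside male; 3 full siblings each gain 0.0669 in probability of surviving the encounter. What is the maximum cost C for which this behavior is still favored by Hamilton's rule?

r to a full sibling = 0.5 (full sibs share both parents — two paths of length 2: r = 2·(1/2)^2 = 1/2).
Hamilton's rule: n·r·B > C, so the trait is favored while C < n·r·B = 3·0.5·0.0669 = 0.10035.

0.10035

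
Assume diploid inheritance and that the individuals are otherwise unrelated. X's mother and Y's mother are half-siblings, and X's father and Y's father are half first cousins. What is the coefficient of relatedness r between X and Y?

0.078125

Relatedness sums over independent paths through distinct common ancestors.
X and Y are related in two ways: half first cousins through their mothers (r = 1/16) and half second cousins through their fathers (r = 1/64).
r = 1/16 + 1/64 = 5/64 = 0.078125.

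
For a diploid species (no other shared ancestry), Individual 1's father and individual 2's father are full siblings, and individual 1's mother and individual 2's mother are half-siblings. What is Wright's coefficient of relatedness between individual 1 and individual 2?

0.1875

Relatedness sums over independent paths through distinct common ancestors.
Individual 1 and individual 2 are related in two ways: first cousins through their fathers (r = 1/8) and half first cousins through their mothers (r = 1/16).
r = 1/8 + 1/16 = 0.1875.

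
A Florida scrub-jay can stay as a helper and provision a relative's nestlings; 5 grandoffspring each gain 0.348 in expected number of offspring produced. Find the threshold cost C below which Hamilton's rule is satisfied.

0.435

r to a grandoffspring = 1/4 (two parent–offspring links: r = (1/2)^2 = 1/4).
Hamilton's rule: n·r·B > C, so the trait is favored while C < n·r·B = 5·0.25·0.348 = 0.435.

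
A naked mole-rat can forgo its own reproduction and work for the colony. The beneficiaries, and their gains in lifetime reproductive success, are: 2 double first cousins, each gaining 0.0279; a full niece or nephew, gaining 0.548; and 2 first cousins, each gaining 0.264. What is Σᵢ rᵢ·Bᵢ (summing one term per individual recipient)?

r to a double first cousin = 1/4 (double first cousins share both grandparent pairs — four paths of length 4: r = 4·(1/2)^4 = 1/4).
r to a full niece or nephew = 1/4 (full aunt/uncle↔niece/nephew: two paths of length 3 through the shared grandparent pair: r = 2·(1/2)^3 = 1/4).
r to a first cousin = 0.125 (first cousins share one grandparent pair — two paths of length 4: r = 2·(1/2)^4 = 1/8).
Summing one r·B term per recipient: 2·0.25·0.0279 + 1·0.25·0.548 + 2·0.125·0.264 = 0.21695.

0.21695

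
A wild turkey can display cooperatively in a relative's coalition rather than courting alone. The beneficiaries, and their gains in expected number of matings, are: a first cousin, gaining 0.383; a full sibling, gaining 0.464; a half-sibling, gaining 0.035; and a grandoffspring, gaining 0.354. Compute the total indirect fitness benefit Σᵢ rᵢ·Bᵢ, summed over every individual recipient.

r to a first cousin = 1/8 (first cousins share one grandparent pair — two paths of length 4: r = 2·(1/2)^4 = 1/8).
r to a full sibling = 1/2 (full sibs share both parents — two paths of length 2: r = 2·(1/2)^2 = 1/2).
r to a half-sibling = 0.25 (half-sibs share one parent — one path of length 2: r = (1/2)^2 = 1/4).
r to a grandoffspring = 0.25 (two parent–offspring links: r = (1/2)^2 = 1/4).
Summing one r·B term per recipient: 1·0.125·0.383 + 1·0.5·0.464 + 1·0.25·0.035 + 1·0.25·0.354 = 0.377125.

0.377125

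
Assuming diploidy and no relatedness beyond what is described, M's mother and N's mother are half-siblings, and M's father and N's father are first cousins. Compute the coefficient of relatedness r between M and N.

0.09375

Relatedness sums over independent paths through distinct common ancestors.
M and N are related in two ways: half first cousins through their mothers (r = 1/16) and second cousins through their fathers (r = 1/32).
r = 1/16 + 1/32 = 0.09375.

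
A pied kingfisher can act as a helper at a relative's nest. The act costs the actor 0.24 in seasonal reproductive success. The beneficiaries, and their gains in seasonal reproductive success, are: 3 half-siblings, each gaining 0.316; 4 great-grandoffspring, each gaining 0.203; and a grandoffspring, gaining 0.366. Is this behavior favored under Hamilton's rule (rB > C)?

Yes

Hamilton's rule: the trait is favored when the sum of r·B over every recipient exceeds the actor's cost C.
r to a half-sibling = 0.25 (half-sibs share one parent — one path of length 2: r = (1/2)^2 = 1/4).
r to a great-grandoffspring = 0.125 (three parent–offspring links: r = (1/2)^3 = 1/8).
r to a grandoffspring = 1/4 (two parent–offspring links: r = (1/2)^2 = 1/4).
Summing one r·B term per recipient: 3·0.25·0.316 + 4·0.125·0.203 + 1·0.25·0.366 = 0.43.
0.43 > 0.24: the indirect benefit exceeds the cost.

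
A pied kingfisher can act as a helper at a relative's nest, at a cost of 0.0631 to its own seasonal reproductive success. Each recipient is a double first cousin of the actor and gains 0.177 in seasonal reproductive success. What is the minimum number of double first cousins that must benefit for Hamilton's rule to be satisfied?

r to a double first cousin = 1/4 (double first cousins share both grandparent pairs — four paths of length 4: r = 4·(1/2)^4 = 1/4).
Hamilton's rule: n·r·B > C  ⇒  n > C/(r·B) = 0.0631/(0.25·0.177) = 1.426.
The smallest integer exceeding 1.426 is 2.

2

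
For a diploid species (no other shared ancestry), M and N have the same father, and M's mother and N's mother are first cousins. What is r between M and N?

0.28125

With two independent routes of shared ancestry, r is the sum of the two contributions.
M and N are related in two ways: half-sibs through their shared father (r = 1/4) and second cousins through their mothers (r = 1/32).
r = 1/4 + 1/32 = 9/32 = 0.28125.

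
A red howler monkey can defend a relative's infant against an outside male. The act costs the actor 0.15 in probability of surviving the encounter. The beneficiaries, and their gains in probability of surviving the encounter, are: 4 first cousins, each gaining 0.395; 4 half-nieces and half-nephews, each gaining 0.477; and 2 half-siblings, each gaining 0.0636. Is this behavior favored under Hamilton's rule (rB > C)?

Yes

Hamilton's rule: the trait is favored when the sum of r·B over every recipient exceeds the actor's cost C.
r to a first cousin = 0.125 (first cousins share one grandparent pair — two paths of length 4: r = 2·(1/2)^4 = 1/8).
r to a half-niece or half-nephew = 0.125 (half-aunt/uncle↔niece/nephew: one path of length 3: r = (1/2)^3 = 1/8).
r to a half-sibling = 1/4 (half-sibs share one parent — one path of length 2: r = (1/2)^2 = 1/4).
Summing one r·B term per recipient: 4·0.125·0.395 + 4·0.125·0.477 + 2·0.25·0.0636 = 0.4678.
0.4678 > 0.15: the indirect benefit exceeds the cost.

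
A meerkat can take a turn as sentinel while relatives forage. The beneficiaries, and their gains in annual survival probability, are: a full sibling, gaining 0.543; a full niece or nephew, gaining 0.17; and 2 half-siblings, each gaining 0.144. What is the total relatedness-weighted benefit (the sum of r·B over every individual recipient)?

r to a full sibling = 0.5 (full sibs share both parents — two paths of length 2: r = 2·(1/2)^2 = 1/2).
r to a full niece or nephew = 0.25 (full aunt/uncle↔niece/nephew: two paths of length 3 through the shared grandparent pair: r = 2·(1/2)^3 = 1/4).
r to a half-sibling = 1/4 (half-sibs share one parent — one path of length 2: r = (1/2)^2 = 1/4).
Summing one r·B term per recipient: 1·0.5·0.543 + 1·0.25·0.17 + 2·0.25·0.144 = 0.386.

0.386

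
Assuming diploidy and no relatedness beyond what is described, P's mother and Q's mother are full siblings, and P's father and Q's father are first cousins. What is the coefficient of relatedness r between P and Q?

0.15625

Relatedness sums over independent paths through distinct common ancestors.
P and Q are related in two ways: first cousins through their mothers (r = 1/8) and second cousins through their fathers (r = 1/32).
r = 1/8 + 1/32 = 0.15625.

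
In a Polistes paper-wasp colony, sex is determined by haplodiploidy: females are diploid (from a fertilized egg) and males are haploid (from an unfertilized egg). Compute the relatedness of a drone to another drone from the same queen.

Haploid brothers each carry a random half of the queen's diploid genome, so on average they share half: r = 1/2.

0.5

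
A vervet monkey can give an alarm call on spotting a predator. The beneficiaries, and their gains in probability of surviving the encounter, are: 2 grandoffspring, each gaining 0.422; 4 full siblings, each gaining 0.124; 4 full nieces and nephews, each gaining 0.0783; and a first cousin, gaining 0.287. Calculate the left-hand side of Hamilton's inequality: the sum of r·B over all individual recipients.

r to a grandoffspring = 0.25 (two parent–offspring links: r = (1/2)^2 = 1/4).
r to a full sibling = 1/2 (full sibs share both parents — two paths of length 2: r = 2·(1/2)^2 = 1/2).
r to a full niece or nephew = 1/4 (full aunt/uncle↔niece/nephew: two paths of length 3 through the shared grandparent pair: r = 2·(1/2)^3 = 1/4).
r to a first cousin = 0.125 (first cousins share one grandparent pair — two paths of length 4: r = 2·(1/2)^4 = 1/8).
Summing one r·B term per recipient: 2·0.25·0.422 + 4·0.5·0.124 + 4·0.25·0.0783 + 1·0.125·0.287 = 0.573175.

0.573175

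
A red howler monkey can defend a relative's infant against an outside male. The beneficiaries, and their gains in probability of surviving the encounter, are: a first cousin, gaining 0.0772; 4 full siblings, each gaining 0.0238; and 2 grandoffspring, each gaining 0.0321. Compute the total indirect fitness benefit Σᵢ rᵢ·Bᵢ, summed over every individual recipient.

0.0733

r to a first cousin = 0.125 (first cousins share one grandparent pair — two paths of length 4: r = 2·(1/2)^4 = 1/8).
r to a full sibling = 0.5 (full sibs share both parents — two paths of length 2: r = 2·(1/2)^2 = 1/2).
r to a grandoffspring = 0.25 (two parent–offspring links: r = (1/2)^2 = 1/4).
Summing one r·B term per recipient: 1·0.125·0.0772 + 4·0.5·0.0238 + 2·0.25·0.0321 = 0.0733.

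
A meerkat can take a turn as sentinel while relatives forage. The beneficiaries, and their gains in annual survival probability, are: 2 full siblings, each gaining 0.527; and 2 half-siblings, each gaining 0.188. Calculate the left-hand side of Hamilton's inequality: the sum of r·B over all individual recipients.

0.621

r to a full sibling = 1/2 (full sibs share both parents — two paths of length 2: r = 2·(1/2)^2 = 1/2).
r to a half-sibling = 1/4 (half-sibs share one parent — one path of length 2: r = (1/2)^2 = 1/4).
Summing one r·B term per recipient: 2·0.5·0.527 + 2·0.25·0.188 = 0.621.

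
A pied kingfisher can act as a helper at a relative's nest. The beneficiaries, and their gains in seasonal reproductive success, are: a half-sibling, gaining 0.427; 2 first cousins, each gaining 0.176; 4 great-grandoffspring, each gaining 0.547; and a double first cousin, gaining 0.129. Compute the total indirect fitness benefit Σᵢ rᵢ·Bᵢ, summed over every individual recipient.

0.4565

r to a half-sibling = 1/4 (half-sibs share one parent — one path of length 2: r = (1/2)^2 = 1/4).
r to a first cousin = 0.125 (first cousins share one grandparent pair — two paths of length 4: r = 2·(1/2)^4 = 1/8).
r to a great-grandoffspring = 0.125 (three parent–offspring links: r = (1/2)^3 = 1/8).
r to a double first cousin = 0.25 (double first cousins share both grandparent pairs — four paths of length 4: r = 4·(1/2)^4 = 1/4).
Summing one r·B term per recipient: 1·0.25·0.427 + 2·0.125·0.176 + 4·0.125·0.547 + 1·0.25·0.129 = 0.4565.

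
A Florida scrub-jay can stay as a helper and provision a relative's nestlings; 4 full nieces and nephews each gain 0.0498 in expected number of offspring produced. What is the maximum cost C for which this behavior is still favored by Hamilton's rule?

r to a full niece or nephew = 0.25 (full aunt/uncle↔niece/nephew: two paths of length 3 through the shared grandparent pair: r = 2·(1/2)^3 = 1/4).
Hamilton's rule: n·r·B > C, so the trait is favored while C < n·r·B = 4·0.25·0.0498 = 0.0498.

0.0498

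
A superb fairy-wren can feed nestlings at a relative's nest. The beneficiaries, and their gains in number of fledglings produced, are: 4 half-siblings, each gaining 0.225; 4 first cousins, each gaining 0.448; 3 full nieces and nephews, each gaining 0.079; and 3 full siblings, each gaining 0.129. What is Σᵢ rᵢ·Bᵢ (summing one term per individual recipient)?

r to a half-sibling = 0.25 (half-sibs share one parent — one path of length 2: r = (1/2)^2 = 1/4).
r to a first cousin = 0.125 (first cousins share one grandparent pair — two paths of length 4: r = 2·(1/2)^4 = 1/8).
r to a full niece or nephew = 0.25 (full aunt/uncle↔niece/nephew: two paths of length 3 through the shared grandparent pair: r = 2·(1/2)^3 = 1/4).
r to a full sibling = 0.5 (full sibs share both parents — two paths of length 2: r = 2·(1/2)^2 = 1/2).
Summing one r·B term per recipient: 4·0.25·0.225 + 4·0.125·0.448 + 3·0.25·0.079 + 3·0.5·0.129 = 0.70175.

0.70175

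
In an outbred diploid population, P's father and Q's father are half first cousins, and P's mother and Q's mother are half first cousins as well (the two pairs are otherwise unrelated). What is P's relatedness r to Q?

Relatedness sums over independent paths through distinct common ancestors.
P and Q are related in two ways: half second cousins through their fathers (r = 1/64) and half second cousins through their mothers (r = 1/64).
r = 1/64 + 1/64 = 0.03125.

0.03125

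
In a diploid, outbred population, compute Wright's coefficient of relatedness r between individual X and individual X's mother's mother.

Each parent–offspring link contributes a factor of 1/2, and independent paths through distinct common ancestors add.
Two parent–offspring links: r = (1/2)^2 = 1/4.

0.25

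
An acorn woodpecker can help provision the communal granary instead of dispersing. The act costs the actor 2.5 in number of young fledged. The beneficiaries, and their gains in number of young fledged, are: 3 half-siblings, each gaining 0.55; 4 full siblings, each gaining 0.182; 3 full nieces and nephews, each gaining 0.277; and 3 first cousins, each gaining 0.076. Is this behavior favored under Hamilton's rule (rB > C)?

No

Hamilton's rule: the trait is favored when the sum of r·B over every recipient exceeds the actor's cost C.
r to a half-sibling = 1/4 (half-sibs share one parent — one path of length 2: r = (1/2)^2 = 1/4).
r to a full sibling = 0.5 (full sibs share both parents — two paths of length 2: r = 2·(1/2)^2 = 1/2).
r to a full niece or nephew = 1/4 (full aunt/uncle↔niece/nephew: two paths of length 3 through the shared grandparent pair: r = 2·(1/2)^3 = 1/4).
r to a first cousin = 0.125 (first cousins share one grandparent pair — two paths of length 4: r = 2·(1/2)^4 = 1/8).
Summing one r·B term per recipient: 3·0.25·0.55 + 4·0.5·0.182 + 3·0.25·0.277 + 3·0.125·0.076 = 1.01275.
1.01275 < 2.5: the indirect benefit is less than the cost.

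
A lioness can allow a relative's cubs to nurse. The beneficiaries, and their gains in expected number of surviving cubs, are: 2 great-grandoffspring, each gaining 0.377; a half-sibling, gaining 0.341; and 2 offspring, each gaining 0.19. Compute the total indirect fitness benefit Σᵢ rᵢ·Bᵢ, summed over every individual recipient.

0.3695

r to a great-grandoffspring = 1/8 (three parent–offspring links: r = (1/2)^3 = 1/8).
r to a half-sibling = 0.25 (half-sibs share one parent — one path of length 2: r = (1/2)^2 = 1/4).
r to an offspring = 1/2 (one parent–offspring link: r = (1/2)^1 = 1/2).
Summing one r·B term per recipient: 2·0.125·0.377 + 1·0.25·0.341 + 2·0.5·0.19 = 0.3695.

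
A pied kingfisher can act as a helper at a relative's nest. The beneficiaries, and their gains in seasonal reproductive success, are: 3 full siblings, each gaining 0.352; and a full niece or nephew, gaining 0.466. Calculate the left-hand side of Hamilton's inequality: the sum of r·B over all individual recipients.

0.6445

r to a full sibling = 1/2 (full sibs share both parents — two paths of length 2: r = 2·(1/2)^2 = 1/2).
r to a full niece or nephew = 1/4 (full aunt/uncle↔niece/nephew: two paths of length 3 through the shared grandparent pair: r = 2·(1/2)^3 = 1/4).
Summing one r·B term per recipient: 3·0.5·0.352 + 1·0.25·0.466 = 0.6445.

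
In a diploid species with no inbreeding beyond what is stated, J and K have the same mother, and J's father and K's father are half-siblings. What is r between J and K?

0.3125

Relatedness sums over independent paths through distinct common ancestors.
J and K are related in two ways: half-sibs through their shared mother (r = 1/4) and half first cousins through their fathers (r = 1/16).
r = 1/4 + 1/16 = 0.3125.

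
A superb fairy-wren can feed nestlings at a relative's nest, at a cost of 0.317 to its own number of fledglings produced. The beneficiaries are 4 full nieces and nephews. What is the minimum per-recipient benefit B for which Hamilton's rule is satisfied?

0.317

r to a full niece or nephew = 1/4 (full aunt/uncle↔niece/nephew: two paths of length 3 through the shared grandparent pair: r = 2·(1/2)^3 = 1/4).
Hamilton's rule with n recipients of equal r: n·r·B > C, so B > C/(n·r) = 0.317/(4·0.25) = 0.317.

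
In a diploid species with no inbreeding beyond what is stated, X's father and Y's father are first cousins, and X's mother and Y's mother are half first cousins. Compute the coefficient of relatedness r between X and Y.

Wright's path rule: contributions from independent ancestry routes add.
X and Y are related in two ways: second cousins through their fathers (r = 1/32) and half second cousins through their mothers (r = 1/64).
r = 1/32 + 1/64 = 0.046875.

0.046875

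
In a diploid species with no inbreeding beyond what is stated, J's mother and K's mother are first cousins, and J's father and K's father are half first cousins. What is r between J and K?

With two independent routes of shared ancestry, r is the sum of the two contributions.
J and K are related in two ways: second cousins through their mothers (r = 1/32) and half second cousins through their fathers (r = 1/64).
r = 1/32 + 1/64 = 0.046875.

0.046875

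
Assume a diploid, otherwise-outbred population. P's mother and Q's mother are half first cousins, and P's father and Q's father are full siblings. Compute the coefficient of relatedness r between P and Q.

0.140625

Independent pedigree routes through distinct common ancestors add.
P and Q are related in two ways: half second cousins through their mothers (r = 1/64) and first cousins through their fathers (r = 1/8).
r = 1/64 + 1/8 = 0.140625.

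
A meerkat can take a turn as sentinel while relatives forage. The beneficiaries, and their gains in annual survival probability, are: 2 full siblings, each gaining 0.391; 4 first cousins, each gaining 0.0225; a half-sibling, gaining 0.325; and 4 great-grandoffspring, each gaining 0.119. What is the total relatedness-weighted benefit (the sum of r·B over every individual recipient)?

r to a full sibling = 0.5 (full sibs share both parents — two paths of length 2: r = 2·(1/2)^2 = 1/2).
r to a first cousin = 0.125 (first cousins share one grandparent pair — two paths of length 4: r = 2·(1/2)^4 = 1/8).
r to a half-sibling = 0.25 (half-sibs share one parent — one path of length 2: r = (1/2)^2 = 1/4).
r to a great-grandoffspring = 0.125 (three parent–offspring links: r = (1/2)^3 = 1/8).
Summing one r·B term per recipient: 2·0.5·0.391 + 4·0.125·0.0225 + 1·0.25·0.325 + 4·0.125·0.119 = 0.543.

0.543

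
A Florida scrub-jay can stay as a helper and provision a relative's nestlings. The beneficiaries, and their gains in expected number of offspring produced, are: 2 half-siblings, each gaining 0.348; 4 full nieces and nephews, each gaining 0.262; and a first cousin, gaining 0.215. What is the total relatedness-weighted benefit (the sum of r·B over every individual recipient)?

r to a half-sibling = 1/4 (half-sibs share one parent — one path of length 2: r = (1/2)^2 = 1/4).
r to a full niece or nephew = 0.25 (full aunt/uncle↔niece/nephew: two paths of length 3 through the shared grandparent pair: r = 2·(1/2)^3 = 1/4).
r to a first cousin = 1/8 (first cousins share one grandparent pair — two paths of length 4: r = 2·(1/2)^4 = 1/8).
Summing one r·B term per recipient: 2·0.25·0.348 + 4·0.25·0.262 + 1·0.125·0.215 = 0.462875.

0.462875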